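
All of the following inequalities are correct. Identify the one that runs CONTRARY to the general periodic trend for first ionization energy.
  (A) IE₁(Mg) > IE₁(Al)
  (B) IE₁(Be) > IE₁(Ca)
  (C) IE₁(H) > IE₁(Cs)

The general trend: first ionization energy increases across a period and decreases down a group.
(A) Mg (period 3, group 2) vs Al (period 3, group 13): the stated order contradicts the simple trend.
(B) Be (period 2, group 2) vs Ca (period 4, group 2): the stated order agrees with the simple trend.
(C) H (period 1, group 1) vs Cs (period 6, group 1): the stated order agrees with the simple trend.
The exception is (A): Al's single 3p electron is easier to remove than one from Mg's filled 3s².

(A)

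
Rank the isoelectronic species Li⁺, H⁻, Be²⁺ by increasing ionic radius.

All of these have 2 electrons, so size is governed by nuclear charge alone: the more protons, the stronger the pull on the same electron cloud, and the smaller the ion.
Nuclear charges: Be²⁺ (Z=4), Li⁺ (Z=3), H⁻ (Z=1).
Smallest to largest: Be²⁺ < Li⁺ < H⁻.

Be²⁺ < Li⁺ < H⁻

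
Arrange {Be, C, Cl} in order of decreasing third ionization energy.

Be > C > Cl

Consider each +2 ion: Be²⁺ is the bare [He] core; C²⁺ still has 2 valence electrons; Cl²⁺ still has 5 valence electrons.
Breaking into a closed-shell core is much more expensive than removing a leftover valence electron — Be has the largest IE_3 here.
Valence configurations: C²⁺ [He]2s², Cl²⁺ [Ne]3s²3p³.
Approximate IE_3 values (kJ/mol): Be 14849, C 4620, Cl 3822.
Overall IE_3 order: Cl < C < Be.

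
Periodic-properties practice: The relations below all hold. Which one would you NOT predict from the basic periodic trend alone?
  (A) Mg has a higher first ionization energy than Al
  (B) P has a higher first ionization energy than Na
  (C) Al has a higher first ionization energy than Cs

(A)

The general trend: first ionization energy increases across a period and decreases down a group.
(A) Mg (period 3, group 2) vs Al (period 3, group 13): the stated order contradicts the simple trend.
(B) P (period 3, group 15) vs Na (period 3, group 1): the stated order agrees with the simple trend.
(C) Al (period 3, group 13) vs Cs (period 6, group 1): the stated order agrees with the simple trend.
The exception is (A): Al's single 3p electron is easier to remove than one from Mg's filled 3s².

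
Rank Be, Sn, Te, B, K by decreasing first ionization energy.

Be > Te > B > Sn > K

Removing the outermost electron gets harder across a period and easier down a group.
These span different periods and groups, so the two trends combine.
Sn > K: the two effects oppose for this pair; the across-period effect wins (709 vs 419 kJ/mol).
B > Sn: period and group pull opposite ways; the down-group shift dominates (801 vs 709 kJ/mol).
Te > B: period and group pull opposite ways; the across-period shift dominates (869 vs 801 kJ/mol).
Be > Te: the two effects oppose for this pair; the down-group effect wins (900 vs 869 kJ/mol).
Note the exception: Be has a higher first ionization energy than B, contrary to the simple trend — removing B's lone 2p electron is easier than breaking Be's filled 2s².
Tabulated first ionization energy (kJ/mol): Be 900, B 801, K 419, Sn 709, Te 869.
So from highest to lowest: Be > Te > B > Sn > K.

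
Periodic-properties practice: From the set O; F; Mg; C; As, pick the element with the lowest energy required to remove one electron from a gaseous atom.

Mg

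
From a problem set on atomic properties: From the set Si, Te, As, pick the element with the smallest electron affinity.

Atoms with high Z_eff and room in the valence shell (especially the halogens) have the most exothermic electron affinities.
These sit on a diagonal, where the across-period and down-group effects partly cancel.
Si > As: period and group pull opposite ways; the down-group shift dominates (134 vs 78 kJ/mol).
Te > Si: the two effects oppose for this pair; the across-period effect wins (190 vs 134 kJ/mol).
Approximate values (kJ/mol): Si 134, As 78, Te 190.
The smallest electron affinity among these belongs to As.

As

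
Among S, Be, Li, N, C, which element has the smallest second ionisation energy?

Be

After 1 electron has been removed, what remains? S⁺ still has 5 valence electrons; Be⁺ still has 1 valence electron; Li⁺ is the bare [He] core; N⁺ still has 4 valence electrons; C⁺ still has 3 valence electrons.
Core electrons are held far more tightly than valence electrons, so Li tops the IE_2 order.
Valence configurations: S⁺ [Ne]3s²3p³, Be⁺ [He]2s¹, N⁺ [He]2s²2p², C⁺ [He]2s²2p¹.
Approximate IE_2 values (kJ/mol): S 2252, Be 1757, Li 7298, N 2856, C 2353.
So the second ionization energies run Be < S < C < N < Li.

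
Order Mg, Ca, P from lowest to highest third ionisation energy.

The third ionization energy removes an electron from the +2 ion. For each element: Mg²⁺ is the bare [Ne] core; Ca²⁺ is the bare [Ar] core; P²⁺ still has 3 valence electrons.
Breaking into a closed-shell core is much more expensive than removing a leftover valence electron — Ca and Mg have the largest IE_3 here.
Tabulated IE_3 (kJ/mol): Mg 7733, Ca 4912, P 2914.
Hence IE_3: P < Ca < Mg.

P < Ca < Mg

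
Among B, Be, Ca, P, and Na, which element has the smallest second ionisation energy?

Ca

Consider each +1 ion: B⁺ still has 2 valence electrons; Be⁺ still has 1 valence electron; Ca⁺ still has 1 valence electron; P⁺ still has 4 valence electrons; Na⁺ is the bare [Ne] core.
Core electrons are held far more tightly than valence electrons, so Na tops the IE_2 order.
Valence configurations: B⁺ [He]2s², Be⁺ [He]2s¹, Ca⁺ [Ar]4s¹, P⁺ [Ne]3s²3p².
Tabulated IE_2 (kJ/mol): B 2427, Be 1757, Ca 1145, P 1907, Na 4562.
So the second ionization energies run Ca < Be < P < B < Na.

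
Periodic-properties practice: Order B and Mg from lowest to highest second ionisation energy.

Consider each +1 ion: B⁺ still has 2 valence electrons; Mg⁺ still has 1 valence electron.
All are still removing valence electrons, so compare the +1 ions as you would atoms: IE_2 generally rises across a period (higher Z_eff) and falls down a group (larger shell), subject to the usual subshell exceptions.
Valence configurations: B⁺ [He]2s², Mg⁺ [Ne]3s¹.
Approximate IE_2 values (kJ/mol): B 2427, Mg 1451.
Hence IE_2: Mg < B.

Mg < B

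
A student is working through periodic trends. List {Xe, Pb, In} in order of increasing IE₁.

IE₁ increases left→right with effective nuclear charge and decreases top→bottom as the valence shell moves farther out.
Here both period and group differ, so the two effects have to be weighed against each other.
Pb > In: the two effects oppose for this pair; the across-period effect wins (716 vs 558 kJ/mol).
Xe > Pb: relative to Pb, both the across-period and down-group shifts push Xe's first ionization energy up.
Tabulated first ionization energy (kJ/mol): In 558, Xe 1170, Pb 716.
So from lowest to highest: In < Pb < Xe.

In < Pb < Xe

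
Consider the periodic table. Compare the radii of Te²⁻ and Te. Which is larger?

Forming Te²⁻ adds 2 electrons to Te. More electron–electron repulsion in the same shell, with unchanged nuclear charge, lets the cloud expand.
An anion is larger than its parent atom: Te²⁻ > Te.

Te²⁻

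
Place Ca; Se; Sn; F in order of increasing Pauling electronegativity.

Ca, Sn, Se, F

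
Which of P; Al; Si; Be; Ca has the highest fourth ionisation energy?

Be

The fourth ionization energy removes an electron from the +3 ion. For each element: P³⁺ still has 2 valence electrons; Al³⁺ is the bare [Ne] core; Si³⁺ still has 1 valence electron; Be³⁺ is already 1 electron into the core; Ca³⁺ is already 1 electron into the core.
Breaking into a closed-shell core is much more expensive than removing a leftover valence electron — Ca, Al and Be have the largest IE_4 here.
Valence configurations: P³⁺ [Ne]3s², Si³⁺ [Ne]3s¹.
Approximate IE_4 values (kJ/mol): P 4964, Al 11577, Si 4356, Be 21007, Ca 6491.
Overall IE_4 order: Si < P < Ca < Al < Be.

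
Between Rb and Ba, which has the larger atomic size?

Moving right in a period, electrons are added to the same shell under a stronger nuclear pull, so atoms get smaller; moving down, a new shell is opened and atoms get larger.
A diagonal step moves right (one effect) and down (the opposite effect) at once.
Rb > Ba: the two effects oppose for this pair; the across-period effect wins (210 vs 196 pm).
Approximate values (pm): Rb 210, Ba 196.
So Rb has the larger atomic size (Rb > Ba).

Rb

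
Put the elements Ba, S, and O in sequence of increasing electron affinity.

Ba, O, S

O is in period 2, group 16; S is in period 3, group 16; Ba is in period 6, group 2.
Electron affinity generally becomes more exothermic across a period toward the halogens and less exothermic down a group.
These span different periods and groups, so the two trends combine.
O > Ba: relative to Ba, both the across-period and down-group shifts push O's electron affinity up.
S > O: this pair runs against the simple trend — see the exception note.
Note the exception: S has a higher electron affinity than O, contrary to the simple trend — the compact 2p subshell of O repels the added electron more than S's larger 3p does.
Tabulated electron affinity (kJ/mol): O 141, S 200, Ba 14.
So from lowest to highest: Ba < O < S.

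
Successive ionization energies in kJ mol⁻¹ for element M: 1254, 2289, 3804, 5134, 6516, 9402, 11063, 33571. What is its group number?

Group 17

Look for the largest jump between consecutive ionization energies: IE8/IE7 ≈ 3.0, far larger than any earlier ratio.
That jump marks the point where a core electron is being removed. So the atom has 7 valence electrons.
A main-group element with 7 valence electrons is in group 17.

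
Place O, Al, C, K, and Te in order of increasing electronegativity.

K < Al < Te < C < O

C is in period 2, group 14; O is in period 2, group 16; Al is in period 3, group 13; K is in period 4, group 1; Te is in period 5, group 16.
Smaller atoms with higher effective nuclear charge are more electronegative.
These span different periods and groups, so the two trends combine.
Al > K: relative to K, both the across-period and down-group shifts push Al's electronegativity up.
Te > Al: the two effects oppose for this pair; the across-period effect wins (2.10 vs 1.61).
C > Te: the two effects oppose for this pair; the down-group effect wins (2.55 vs 2.10).
O > C: O lies to the right of C in period 2, so the across-period effect alone puts O higher.
Approximate values (Pauling): C 2.55, O 3.44, Al 1.61, K 0.82, Te 2.10.
So from lowest to highest: K < Al < Te < C < O.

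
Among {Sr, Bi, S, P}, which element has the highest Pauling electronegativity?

P is in period 3, group 15; S is in period 3, group 16; Sr is in period 5, group 2; Bi is in period 6, group 15.
EN rises left→right (higher Z_eff, smaller atoms) and falls top→bottom (larger, more shielded atoms).
These span different periods and groups, so the two trends combine.
Bi > Sr: the two effects oppose for this pair; the across-period effect wins (2.02 vs 0.95).
P > Bi: P sits above Bi in group 15, so the down-group effect alone puts P higher.
S > P: both are in period 3; the period trend gives S the larger value.
Approximate values (Pauling): P 2.19, S 2.58, Sr 0.95, Bi 2.02.
The highest Pauling electronegativity among these belongs to S.

S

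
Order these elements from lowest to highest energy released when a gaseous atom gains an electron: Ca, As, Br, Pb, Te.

Ca is in period 4, group 2; As is in period 4, group 15; Br is in period 4, group 17; Te is in period 5, group 16; Pb is in period 6, group 14.
Atoms with high Z_eff and room in the valence shell (especially the halogens) have the most exothermic electron affinities.
These span different periods and groups, so the two trends combine.
Pb > Ca: the two effects oppose for this pair; the across-period effect wins (35 vs 2 kJ/mol).
As > Pb: relative to Pb, both the across-period and down-group shifts push As's electron affinity up.
Te > As: the two effects oppose for this pair; the across-period effect wins (190 vs 78 kJ/mol).
Br > Te: relative to Te, both the across-period and down-group shifts push Br's electron affinity up.
For reference (kJ/mol): Ca 2, As 78, Br 325, Te 190, Pb 35.
So from lowest to highest: Ca < Pb < As < Te < Br.

Ca, Pb, As, Te, Br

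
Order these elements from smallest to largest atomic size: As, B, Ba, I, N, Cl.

N, B, Cl, As, I, Ba

Atomic radius shrinks across a period as nuclear charge pulls the same shell inward, and grows down a group as new shells are added.
Here both period and group differ, so the two effects have to be weighed against each other.
B > N: B lies to the left of N in period 2, so the across-period effect alone puts B larger.
Cl > B: period and group pull opposite ways; the down-group shift dominates (99 vs 85 pm).
As > Cl: relative to Cl, both the across-period and down-group shifts push As's atomic radius up.
I > As: period and group pull opposite ways; the down-group shift dominates (133 vs 121 pm).
Ba > I: relative to I, both the across-period and down-group shifts push Ba's atomic radius up.
Tabulated atomic radius (pm): B 85, N 71, Cl 99, As 121, I 133, Ba 196.
So from smallest to largest: N < B < Cl < As < I < Ba.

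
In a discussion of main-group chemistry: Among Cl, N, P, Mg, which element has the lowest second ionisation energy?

Consider each +1 ion: Cl⁺ still has 6 valence electrons; N⁺ still has 4 valence electrons; P⁺ still has 4 valence electrons; Mg⁺ still has 1 valence electron.
All are still removing valence electrons, so compare the +1 ions as you would atoms: IE_2 generally rises across a period (higher Z_eff) and falls down a group (larger shell), subject to the usual subshell exceptions.
Valence configurations: Cl⁺ [Ne]3s²3p⁴, N⁺ [He]2s²2p², P⁺ [Ne]3s²3p², Mg⁺ [Ne]3s¹.
Approximate IE_2 values (kJ/mol): Cl 2298, N 2856, P 1907, Mg 1451.
So the second ionization energies run Mg < P < Cl < N.

Mg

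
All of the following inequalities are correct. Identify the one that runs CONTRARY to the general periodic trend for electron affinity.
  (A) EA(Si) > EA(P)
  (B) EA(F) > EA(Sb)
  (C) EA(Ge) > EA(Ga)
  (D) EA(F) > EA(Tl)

(A)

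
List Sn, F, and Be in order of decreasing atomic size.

Sn > Be > F

Atomic radius shrinks across a period as nuclear charge pulls the same shell inward, and grows down a group as new shells are added.
Here both period and group differ, so the two effects have to be weighed against each other.
Be > F: both are in period 2; the period trend gives Be the larger value.
Sn > Be: period and group pull opposite ways; the down-group shift dominates (140 vs 102 pm).
For reference (pm): Be 102, F 64, Sn 140.
So from largest to smallest: Sn > Be > F.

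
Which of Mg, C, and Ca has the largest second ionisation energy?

The second ionization energy removes an electron from the +1 ion. For each element: Mg⁺ still has 1 valence electron; C⁺ still has 3 valence electrons; Ca⁺ still has 1 valence electron.
All are still removing valence electrons, so compare the +1 ions as you would atoms: IE_2 generally rises across a period (higher Z_eff) and falls down a group (larger shell), subject to the usual subshell exceptions.
Valence configurations: Mg⁺ [Ne]3s¹, C⁺ [He]2s²2p¹, Ca⁺ [Ar]4s¹.
The numbers (kJ/mol): Mg 1451, C 2353, Ca 1145.
Overall IE_2 order: Ca < Mg < C.

C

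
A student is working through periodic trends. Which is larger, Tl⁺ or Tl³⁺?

Tl⁺

Both ions have Z = 81 protons, but Tl³⁺ has lost more electrons, so its remaining electrons feel a larger effective nuclear charge per electron and are pulled in more tightly.
Higher positive charge → smaller ion, so Tl⁺ > Tl³⁺.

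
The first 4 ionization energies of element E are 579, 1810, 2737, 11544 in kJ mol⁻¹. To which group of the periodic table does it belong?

Look for the largest jump between consecutive ionization energies: IE4/IE3 ≈ 4.2, far larger than any earlier ratio.
That jump marks the point where a core electron is being removed. So the atom has 3 valence electrons.
A main-group element with 3 valence electrons is in group 13.

Group 13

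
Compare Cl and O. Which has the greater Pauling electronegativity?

O

O is in period 2, group 16; Cl is in period 3, group 17.
EN rises left→right (higher Z_eff, smaller atoms) and falls top→bottom (larger, more shielded atoms).
These sit on a diagonal, where the across-period and down-group effects partly cancel.
O > Cl: the two effects oppose for this pair; the down-group effect wins (3.44 vs 3.16).
Approximate values (Pauling): O 3.44, Cl 3.16.
So O has the greater Pauling electronegativity (O > Cl).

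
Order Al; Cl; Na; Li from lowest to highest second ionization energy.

Al < Cl < Na < Li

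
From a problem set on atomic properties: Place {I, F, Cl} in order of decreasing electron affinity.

Cl, F, I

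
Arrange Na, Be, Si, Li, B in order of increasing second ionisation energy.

Si < Be < B < Na < Li

Consider each +1 ion: Na⁺ is the bare [Ne] core; Be⁺ still has 1 valence electron; Si⁺ still has 3 valence electrons; Li⁺ is the bare [He] core; B⁺ still has 2 valence electrons.
Breaking into a closed-shell core is much more expensive than removing a leftover valence electron — Na and Li have the largest IE_2 here.
Valence configurations: Be⁺ [He]2s¹, Si⁺ [Ne]3s²3p¹, B⁺ [He]2s².
Approximate IE_2 values (kJ/mol): Na 4562, Be 1757, Si 1577, Li 7298, B 2427.
So the second ionization energies run Si < Be < B < Na < Li.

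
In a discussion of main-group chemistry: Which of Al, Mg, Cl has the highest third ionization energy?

Mg

Consider each +2 ion: Al²⁺ still has 1 valence electron; Mg²⁺ is the bare [Ne] core; Cl²⁺ still has 5 valence electrons.
Pulling an electron out of a noble-gas core costs far more than removing a remaining valence electron, so Mg sits at the high end of IE_3.
Valence configurations: Al²⁺ [Ne]3s¹, Cl²⁺ [Ne]3s²3p³.
Approximate IE_3 values (kJ/mol): Al 2745, Mg 7733, Cl 3822.
Putting it together, IE_3: Al < Cl < Mg.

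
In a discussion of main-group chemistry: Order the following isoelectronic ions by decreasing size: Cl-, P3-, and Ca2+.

P3- > Cl- > Ca2+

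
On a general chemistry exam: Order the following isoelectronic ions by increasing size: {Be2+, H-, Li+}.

Be2+ < Li+ < H-

All of these have 2 electrons, so size is governed by nuclear charge alone: the more protons, the stronger the pull on the same electron cloud, and the smaller the ion.
Nuclear charges: Be2+ (Z=4), Li+ (Z=3), H- (Z=1).
Smallest to largest: Be2+ < Li+ < H-.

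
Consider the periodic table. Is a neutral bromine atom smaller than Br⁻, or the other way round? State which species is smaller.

Forming Br⁻ adds 1 electron to Br. More electron–electron repulsion in the same shell, with unchanged nuclear charge, lets the cloud expand.
An anion is larger than its parent atom: Br⁻ > Br.

Br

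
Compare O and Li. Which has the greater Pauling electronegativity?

O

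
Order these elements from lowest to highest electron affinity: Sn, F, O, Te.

O is in period 2, group 16; F is in period 2, group 17; Sn is in period 5, group 14; Te is in period 5, group 16.
EA tends to increase across a period and decrease down a group, though the pattern is less regular than for IE or radius.
Here both period and group differ, so the two effects have to be weighed against each other.
O > Sn: relative to Sn, both the across-period and down-group shifts push O's electron affinity up.
Te > O: this pair runs against the simple trend — see the exception note.
F > Te: both effects reinforce here, so F is clearly the higher of the two.
Note the exception: Te has a higher electron affinity than O, contrary to the simple trend — O's compact 2p subshell gives strong electron–electron repulsion on the added electron.
Approximate values (kJ/mol): O 141, F 328, Sn 107, Te 190.
So from lowest to highest: Sn < O < Te < F.

Sn, O, Te, F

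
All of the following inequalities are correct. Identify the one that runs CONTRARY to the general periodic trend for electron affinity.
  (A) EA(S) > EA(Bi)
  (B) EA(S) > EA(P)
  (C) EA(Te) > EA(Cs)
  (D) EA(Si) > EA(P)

(D)

The general trend: electron affinity increases across a period and decreases down a group.
(A) S (period 3, group 16) vs Bi (period 6, group 15): the stated order agrees with the simple trend.
(B) S (period 3, group 16) vs P (period 3, group 15): the stated order agrees with the simple trend.
(C) Te (period 5, group 16) vs Cs (period 6, group 1): the stated order agrees with the simple trend.
(D) Si (period 3, group 14) vs P (period 3, group 15): the stated order contradicts the simple trend.
The exception is (D): adding an electron to P's half-filled 3p³ is unfavourable, so Si (3p²) has the more exothermic EA.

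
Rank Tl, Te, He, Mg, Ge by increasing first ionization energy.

Removing the outermost electron gets harder across a period and easier down a group.
These span different periods and groups, so the two trends combine.
Mg > Tl: period and group pull opposite ways; the down-group shift dominates (738 vs 589 kJ/mol).
Ge > Mg: the two effects oppose for this pair; the across-period effect wins (762 vs 738 kJ/mol).
Te > Ge: the two effects oppose for this pair; the across-period effect wins (869 vs 762 kJ/mol).
He > Te: both effects reinforce here, so He is clearly the higher of the two.
For reference (kJ/mol): He 2372, Mg 738, Ge 762, Te 869, Tl 589.
So from lowest to highest: Tl < Mg < Ge < Te < He.

Tl < Mg < Ge < Te < He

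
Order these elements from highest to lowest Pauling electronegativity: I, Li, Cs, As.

EN rises left→right (higher Z_eff, smaller atoms) and falls top→bottom (larger, more shielded atoms).
Neither a single period nor a single group — weigh both effects.
Li > Cs: Li sits above Cs in group 1, so the down-group effect alone puts Li higher.
As > Li: period and group pull opposite ways; the across-period shift dominates (2.18 vs 0.98).
I > As: the two effects oppose for this pair; the across-period effect wins (2.66 vs 2.18).
For reference (Pauling): Li 0.98, As 2.18, I 2.66, Cs 0.79.
So from highest to lowest: I > As > Li > Cs.

I > As > Li > Cs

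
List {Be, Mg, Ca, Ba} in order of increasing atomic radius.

Be, Mg, Ca, Ba

Be is in period 2, group 2; Mg is in period 3, group 2; Ca is in period 4, group 2; Ba is in period 6, group 2.
Across a period the added protons contract the valence shell; down a group each new principal shell makes the atom larger.
All are in group 2, so atomic radius increases down the group.
So from smallest to largest: Be < Mg < Ca < Ba.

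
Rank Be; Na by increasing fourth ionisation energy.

Na < Be

IE_4 is the cost of taking one more electron from the +3 cation: Be³⁺ is already 1 electron into the core; Na³⁺ is already 2 electrons into the core.
All of these are removing an electron from a noble-gas core or deeper; the smaller core (lower principal quantum number) is held far more tightly, and within a period the higher nuclear charge binds the same core more tightly.
The numbers (kJ/mol): Be 21007, Na 9543.
Overall IE_4 order: Na < Be.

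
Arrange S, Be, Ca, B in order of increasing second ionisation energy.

Ca < Be < S < B

IE_2 is the cost of taking one more electron from the +1 cation: S⁺ still has 5 valence electrons; Be⁺ still has 1 valence electron; Ca⁺ still has 1 valence electron; B⁺ still has 2 valence electrons.
All are still removing valence electrons, so compare the +1 ions as you would atoms: IE_2 generally rises across a period (higher Z_eff) and falls down a group (larger shell), subject to the usual subshell exceptions.
Valence configurations: S⁺ [Ne]3s²3p³, Be⁺ [He]2s¹, Ca⁺ [Ar]4s¹, B⁺ [He]2s².
Tabulated IE_2 (kJ/mol): S 2252, Be 1757, Ca 1145, B 2427.
So the second ionization energies run Ca < Be < S < B.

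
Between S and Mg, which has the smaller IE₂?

Mg

IE_2 is the cost of taking one more electron from the +1 cation: S⁺ still has 5 valence electrons; Mg⁺ still has 1 valence electron.
All are still removing valence electrons, so compare the +1 ions as you would atoms: IE_2 generally rises across a period (higher Z_eff) and falls down a group (larger shell), subject to the usual subshell exceptions.
Valence configurations: S⁺ [Ne]3s²3p³, Mg⁺ [Ne]3s¹.
Approximate IE_2 values (kJ/mol): S 2252, Mg 1451.
Putting it together, IE_2: Mg < S.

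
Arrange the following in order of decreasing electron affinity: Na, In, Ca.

Na is in period 3, group 1; Ca is in period 4, group 2; In is in period 5, group 13.
EA tends to increase across a period and decrease down a group, though the pattern is less regular than for IE or radius.
These sit on a diagonal, where the across-period and down-group effects partly cancel.
In > Ca: period and group pull opposite ways; the across-period shift dominates (29 vs 2 kJ/mol).
Na > In: the two effects oppose for this pair; the down-group effect wins (53 vs 29 kJ/mol).
Tabulated electron affinity (kJ/mol): Na 53, Ca 2, In 29.
So from highest to lowest: Na > In > Ca.

Na, In, Ca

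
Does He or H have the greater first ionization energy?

He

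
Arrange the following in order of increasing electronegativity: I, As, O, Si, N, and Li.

Li < Si < As < I < N < O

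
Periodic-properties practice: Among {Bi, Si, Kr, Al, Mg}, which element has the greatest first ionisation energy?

Kr

First ionization energy rises across a period (greater Z_eff holds electrons more tightly) and falls down a group (valence electrons are farther from the nucleus).
Neither a single period nor a single group — weigh both effects.
Bi > Al: the two effects oppose for this pair; the across-period effect wins (703 vs 578 kJ/mol).
Mg > Bi: the two effects oppose for this pair; the down-group effect wins (738 vs 703 kJ/mol).
Si > Mg: Si lies to the right of Mg in period 3, so the across-period effect alone puts Si higher.
Kr > Si: the two effects oppose for this pair; the across-period effect wins (1351 vs 786 kJ/mol).
Note the exception: Mg has a higher first ionization energy than Al, contrary to the simple trend — Al's single 3p electron is easier to remove than one from Mg's filled 3s².
For reference (kJ/mol): Mg 738, Al 578, Si 786, Kr 1351, Bi 703.
The greatest first ionisation energy among these belongs to Kr.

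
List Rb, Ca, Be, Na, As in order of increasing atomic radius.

Be < As < Na < Ca < Rb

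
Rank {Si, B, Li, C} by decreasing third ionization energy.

After 2 electrons have been removed, what remains? Si²⁺ still has 2 valence electrons; B²⁺ still has 1 valence electron; Li²⁺ is already 1 electron into the core; C²⁺ still has 2 valence electrons.
Breaking into a closed-shell core is much more expensive than removing a leftover valence electron — Li has the largest IE_3 here.
Valence configurations: Si²⁺ [Ne]3s², B²⁺ [He]2s¹, C²⁺ [He]2s².
The numbers (kJ/mol): Si 3232, B 3660, Li 11815, C 4620.
Putting it together, IE_3: Si < B < C < Li.

Li > C > B > Si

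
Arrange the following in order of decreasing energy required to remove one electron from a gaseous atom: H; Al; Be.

H > Be > Al

H is in period 1, group 1; Be is in period 2, group 2; Al is in period 3, group 13.
IE₁ increases left→right with effective nuclear charge and decreases top→bottom as the valence shell moves farther out.
These sit on a diagonal, where the across-period and down-group effects partly cancel.
Be > Al: the two effects oppose for this pair; the down-group effect wins (900 vs 578 kJ/mol).
H > Be: period and group pull opposite ways; the down-group shift dominates (1312 vs 900 kJ/mol).
For reference (kJ/mol): H 1312, Be 900, Al 578.
So from highest to lowest: H > Be > Al.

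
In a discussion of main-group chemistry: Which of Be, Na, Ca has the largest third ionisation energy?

The third ionization energy removes an electron from the +2 ion. For each element: Be²⁺ is the bare [He] core; Na²⁺ is already 1 electron into the core; Ca²⁺ is the bare [Ar] core.
All of these are removing an electron from a noble-gas core or deeper; the smaller core (lower principal quantum number) is held far more tightly, and within a period the higher nuclear charge binds the same core more tightly.
The numbers (kJ/mol): Be 14849, Na 6910, Ca 4912.
Hence IE_3: Ca < Na < Be.

Be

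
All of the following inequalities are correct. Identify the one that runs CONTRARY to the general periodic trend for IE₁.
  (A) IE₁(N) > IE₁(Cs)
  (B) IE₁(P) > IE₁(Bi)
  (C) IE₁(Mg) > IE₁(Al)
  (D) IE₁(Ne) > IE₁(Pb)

(C)

The general trend: IE₁ increases across a period and decreases down a group.
(A) N (period 2, group 15) vs Cs (period 6, group 1): the stated order agrees with the simple trend.
(B) P (period 3, group 15) vs Bi (period 6, group 15): the stated order agrees with the simple trend.
(C) Mg (period 3, group 2) vs Al (period 3, group 13): the stated order contradicts the simple trend.
(D) Ne (period 2, group 18) vs Pb (period 6, group 14): the stated order agrees with the simple trend.
The exception is (C): Al's single 3p electron is easier to remove than one from Mg's filled 3s².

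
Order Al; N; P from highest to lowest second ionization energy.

The second ionization energy removes an electron from the +1 ion. For each element: Al⁺ still has 2 valence electrons; N⁺ still has 4 valence electrons; P⁺ still has 4 valence electrons.
All are still removing valence electrons, so compare the +1 ions as you would atoms: IE_2 generally rises across a period (higher Z_eff) and falls down a group (larger shell), subject to the usual subshell exceptions.
Valence configurations: Al⁺ [Ne]3s², N⁺ [He]2s²2p², P⁺ [Ne]3s²3p².
Approximate IE_2 values (kJ/mol): Al 1817, N 2856, P 1907.
Hence IE_2: Al < P < N.

N > P > Al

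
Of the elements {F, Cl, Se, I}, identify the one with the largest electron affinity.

F is in period 2, group 17; Cl is in period 3, group 17; Se is in period 4, group 16; I is in period 5, group 17.
EA tends to increase across a period and decrease down a group, though the pattern is less regular than for IE or radius.
Neither a single period nor a single group — weigh both effects.
I > Se: the two effects oppose for this pair; the across-period effect wins (295 vs 195 kJ/mol).
F > I: they share group 17; the group trend gives F the larger value.
Cl > F: this pair runs against the simple trend — see the exception note.
Note the exception: Cl has a higher electron affinity than F, contrary to the simple trend — F's small 2p subshell makes the incoming electron feel strong e⁻–e⁻ repulsion, so Cl actually releases more energy on gaining an electron.
Tabulated electron affinity (kJ/mol): F 328, Cl 349, Se 195, I 295.
The largest electron affinity among these belongs to Cl.

Cl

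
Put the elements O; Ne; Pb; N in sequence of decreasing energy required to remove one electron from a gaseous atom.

Ne > N > O > Pb

N is in period 2, group 15; O is in period 2, group 16; Ne is in period 2, group 18; Pb is in period 6, group 14.
First ionization energy rises across a period (greater Z_eff holds electrons more tightly) and falls down a group (valence electrons are farther from the nucleus).
These span different periods and groups, so the two trends combine.
O > Pb: relative to Pb, both the across-period and down-group shifts push O's first ionization energy up.
N > O: this pair runs against the simple trend — see the exception note.
Ne > N: both are in period 2; the period trend gives Ne the larger value.
Note the exception: N has a higher first ionization energy than O, contrary to the simple trend — pairing an electron in O's 2p⁴ costs repulsion energy, so O ionizes more easily than half-filled N (2p³).
Approximate values (kJ/mol): N 1402, O 1314, Ne 2081, Pb 716.
So from highest to lowest: Ne > N > O > Pb.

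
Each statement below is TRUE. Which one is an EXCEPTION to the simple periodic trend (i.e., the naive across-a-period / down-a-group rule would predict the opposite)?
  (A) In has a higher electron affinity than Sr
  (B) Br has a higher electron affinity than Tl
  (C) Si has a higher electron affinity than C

(C)

The general trend: electron affinity increases across a period and decreases down a group.
(A) In (period 5, group 13) vs Sr (period 5, group 2): the stated order agrees with the simple trend.
(B) Br (period 4, group 17) vs Tl (period 6, group 13): the stated order agrees with the simple trend.
(C) Si (period 3, group 14) vs C (period 2, group 14): the stated order contradicts the simple trend.
The exception is (C): Si's larger, more diffuse 3p orbitals accept an added electron slightly more readily than C's compact 2p.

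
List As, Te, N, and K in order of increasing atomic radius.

Across a period the added protons contract the valence shell; down a group each new principal shell makes the atom larger.
These span different periods and groups, so the two trends combine.
As > N: they share group 15; the group trend gives As the larger value.
Te > As: the two effects oppose for this pair; the down-group effect wins (136 vs 121 pm).
K > Te: period and group pull opposite ways; the across-period shift dominates (196 vs 136 pm).
Tabulated atomic radius (pm): N 71, K 196, As 121, Te 136.
So from smallest to largest: N < As < Te < K.

N < As < Te < K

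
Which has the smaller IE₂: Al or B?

Al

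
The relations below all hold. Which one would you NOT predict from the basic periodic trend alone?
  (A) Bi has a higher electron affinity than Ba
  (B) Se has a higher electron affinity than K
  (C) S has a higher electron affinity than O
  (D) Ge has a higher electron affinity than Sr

The general trend: electron affinity increases across a period and decreases down a group.
(A) Bi (period 6, group 15) vs Ba (period 6, group 2): the stated order agrees with the simple trend.
(B) Se (period 4, group 16) vs K (period 4, group 1): the stated order agrees with the simple trend.
(C) S (period 3, group 16) vs O (period 2, group 16): the stated order contradicts the simple trend.
(D) Ge (period 4, group 14) vs Sr (period 5, group 2): the stated order agrees with the simple trend.
The exception is (C): the compact 2p subshell of O repels the added electron more than S's larger 3p does.

(C)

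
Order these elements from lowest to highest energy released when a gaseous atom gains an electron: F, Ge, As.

As < Ge < F

F is in period 2, group 17; Ge is in period 4, group 14; As is in period 4, group 15.
Electron affinity generally becomes more exothermic across a period toward the halogens and less exothermic down a group.
Here both period and group differ, so the two effects have to be weighed against each other.
Ge > As: this pair runs against the simple trend — see the exception note.
F > Ge: both effects reinforce here, so F is clearly the higher of the two.
Note the exception: Ge has a higher electron affinity than As, contrary to the simple trend — adding an electron to As's half-filled 4p³ is unfavourable, so Ge (4p²) has the more exothermic EA.
Tabulated electron affinity (kJ/mol): F 328, Ge 119, As 78.
So from lowest to highest: As < Ge < F.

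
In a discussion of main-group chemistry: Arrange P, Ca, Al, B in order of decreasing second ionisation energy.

The second ionization energy removes an electron from the +1 ion. For each element: P⁺ still has 4 valence electrons; Ca⁺ still has 1 valence electron; Al⁺ still has 2 valence electrons; B⁺ still has 2 valence electrons.
All are still removing valence electrons, so compare the +1 ions as you would atoms: IE_2 generally rises across a period (higher Z_eff) and falls down a group (larger shell), subject to the usual subshell exceptions.
Valence configurations: P⁺ [Ne]3s²3p², Ca⁺ [Ar]4s¹, Al⁺ [Ne]3s², B⁺ [He]2s².
The numbers (kJ/mol): P 1907, Ca 1145, Al 1817, B 2427.
Hence IE_2: Ca < Al < P < B.

B > P > Al > Ca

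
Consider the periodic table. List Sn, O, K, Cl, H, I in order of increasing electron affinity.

K, H, Sn, O, I, Cl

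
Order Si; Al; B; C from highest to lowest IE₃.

C > B > Si > Al

After 2 electrons have been removed, what remains? Si²⁺ still has 2 valence electrons; Al²⁺ still has 1 valence electron; B²⁺ still has 1 valence electron; C²⁺ still has 2 valence electrons.
All are still removing valence electrons, so compare the +2 ions as you would atoms: IE_3 generally rises across a period (higher Z_eff) and falls down a group (larger shell), subject to the usual subshell exceptions.
Valence configurations: Si²⁺ [Ne]3s², Al²⁺ [Ne]3s¹, B²⁺ [He]2s¹, C²⁺ [He]2s².
Tabulated IE_3 (kJ/mol): Si 3232, Al 2745, B 3660, C 4620.
Overall IE_3 order: Al < Si < B < C.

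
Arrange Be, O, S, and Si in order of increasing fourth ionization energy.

Si < S < O < Be

IE_4 is the cost of taking one more electron from the +3 cation: Be³⁺ is already 1 electron into the core; O³⁺ still has 3 valence electrons; S³⁺ still has 3 valence electrons; Si³⁺ still has 1 valence electron.
Core electrons are held far more tightly than valence electrons, so Be tops the IE_4 order.
Valence configurations: O³⁺ [He]2s²2p¹, S³⁺ [Ne]3s²3p¹, Si³⁺ [Ne]3s¹.
Tabulated IE_4 (kJ/mol): Be 21007, O 7469, S 4556, Si 4356.
Overall IE_4 order: Si < S < O < Be.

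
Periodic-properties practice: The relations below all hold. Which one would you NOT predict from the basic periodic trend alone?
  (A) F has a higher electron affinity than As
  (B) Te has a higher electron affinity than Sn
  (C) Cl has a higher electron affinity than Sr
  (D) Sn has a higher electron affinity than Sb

(D)

The general trend: electron affinity increases across a period and decreases down a group.
(A) F (period 2, group 17) vs As (period 4, group 15): the stated order agrees with the simple trend.
(B) Te (period 5, group 16) vs Sn (period 5, group 14): the stated order agrees with the simple trend.
(C) Cl (period 3, group 17) vs Sr (period 5, group 2): the stated order agrees with the simple trend.
(D) Sn (period 5, group 14) vs Sb (period 5, group 15): the stated order contradicts the simple trend.
The exception is (D): adding an electron to Sb's half-filled 5p³ is unfavourable, so Sn has the more exothermic EA.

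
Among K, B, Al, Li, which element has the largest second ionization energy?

Li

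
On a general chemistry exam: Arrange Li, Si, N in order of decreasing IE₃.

Li, N, Si

IE_3 is the cost of taking one more electron from the +2 cation: Li²⁺ is already 1 electron into the core; Si²⁺ still has 2 valence electrons; N²⁺ still has 3 valence electrons.
Core electrons are held far more tightly than valence electrons, so Li tops the IE_3 order.
Valence configurations: Si²⁺ [Ne]3s², N²⁺ [He]2s²2p¹.
Tabulated IE_3 (kJ/mol): Li 11815, Si 3232, N 4578.
Putting it together, IE_3: Si < N < Li.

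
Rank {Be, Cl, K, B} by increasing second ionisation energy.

Be < Cl < B < K

The second ionization energy removes an electron from the +1 ion. For each element: Be⁺ still has 1 valence electron; Cl⁺ still has 6 valence electrons; K⁺ is the bare [Ar] core; B⁺ still has 2 valence electrons.
Core electrons are held far more tightly than valence electrons, so K tops the IE_2 order.
Valence configurations: Be⁺ [He]2s¹, Cl⁺ [Ne]3s²3p⁴, B⁺ [He]2s².
Approximate IE_2 values (kJ/mol): Be 1757, Cl 2298, K 3052, B 2427.
Overall IE_2 order: Be < Cl < B < K.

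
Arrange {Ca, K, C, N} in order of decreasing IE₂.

IE_2 is the cost of taking one more electron from the +1 cation: Ca⁺ still has 1 valence electron; K⁺ is the bare [Ar] core; C⁺ still has 3 valence electrons; N⁺ still has 4 valence electrons.
Pulling an electron out of a noble-gas core costs far more than removing a remaining valence electron, so K sits at the high end of IE_2.
Valence configurations: Ca⁺ [Ar]4s¹, C⁺ [He]2s²2p¹, N⁺ [He]2s²2p².
Approximate IE_2 values (kJ/mol): Ca 1145, K 3052, C 2353, N 2856.
Putting it together, IE_2: Ca < C < N < K.

K, N, C, Ca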